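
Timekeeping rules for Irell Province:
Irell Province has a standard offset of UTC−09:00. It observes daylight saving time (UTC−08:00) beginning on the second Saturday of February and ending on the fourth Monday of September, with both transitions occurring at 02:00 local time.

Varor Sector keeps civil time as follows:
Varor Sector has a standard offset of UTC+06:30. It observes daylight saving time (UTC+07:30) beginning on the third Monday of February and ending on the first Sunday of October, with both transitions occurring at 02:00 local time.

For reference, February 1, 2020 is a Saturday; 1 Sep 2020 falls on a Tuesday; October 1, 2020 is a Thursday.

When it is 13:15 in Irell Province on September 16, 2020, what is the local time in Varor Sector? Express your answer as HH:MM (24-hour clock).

04:45

1 February 2020 is a Saturday, so the first Saturday is February 1 and the second is February 8.
1 September 2020 is a Tuesday, so the first Monday is September 7 and the fourth is September 28.
September 16, 2020 falls between 8 February and 28 September, so daylight saving is in effect and Irell Province is at UTC−08:00.
13:15 Irell Province + 8h = 21:15 UTC.
1 February 2020 is a Saturday, so the first Monday is February 3 and the third is February 17.
1 October 2020 is a Thursday, so the first Sunday is October 4.
At the standard offset (UTC+06:30), 21:15 UTC + 6h30m = 03:45 Varor Sector standard time (rolling into the next day, 17 September 2020).
Daylight saving runs 17 February – 4 October; the standard-time date in Varor Sector, September 17, 2020, is inside that window, so Varor Sector is at UTC+07:30.
21:15 UTC + 7h30m = 04:45 Varor Sector (rolling into the next day, 17 September 2020).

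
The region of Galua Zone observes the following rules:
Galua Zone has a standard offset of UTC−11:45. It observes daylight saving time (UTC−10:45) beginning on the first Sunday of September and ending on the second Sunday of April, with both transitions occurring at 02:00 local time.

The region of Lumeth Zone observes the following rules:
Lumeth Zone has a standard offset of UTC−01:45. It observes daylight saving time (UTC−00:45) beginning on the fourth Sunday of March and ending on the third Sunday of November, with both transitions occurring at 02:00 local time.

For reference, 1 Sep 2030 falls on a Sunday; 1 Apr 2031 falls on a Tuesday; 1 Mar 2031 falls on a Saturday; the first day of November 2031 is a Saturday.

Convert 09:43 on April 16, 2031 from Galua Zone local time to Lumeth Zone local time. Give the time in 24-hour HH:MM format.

1 September 2030 is a Sunday, so the first Sunday is September 1.
1 April 2031 is a Tuesday, so the first Sunday is April 6 and the second is April 13.
April 16, 2031 does not fall between 1 September 2030 and 13 April 2031, so daylight saving is not in effect and Galua Zone is at UTC−11:45.
09:43 Galua Zone + 11h45m = 21:28 UTC.
1 March 2031 is a Saturday, so the first Sunday is March 2 and the fourth is March 23.
1 November 2031 is a Saturday, so the first Sunday is November 2 and the third is November 16.
At the standard offset (UTC−01:45), 21:28 UTC − 1h45m = 19:43 Lumeth Zone standard time.
The standard-time date in Lumeth Zone, April 16, 2031, lies within the daylight-saving period (23 March – 16 November), so Lumeth Zone is on daylight time, UTC−00:45.
21:28 UTC − 0h45m = 20:43 Lumeth Zone.

20:43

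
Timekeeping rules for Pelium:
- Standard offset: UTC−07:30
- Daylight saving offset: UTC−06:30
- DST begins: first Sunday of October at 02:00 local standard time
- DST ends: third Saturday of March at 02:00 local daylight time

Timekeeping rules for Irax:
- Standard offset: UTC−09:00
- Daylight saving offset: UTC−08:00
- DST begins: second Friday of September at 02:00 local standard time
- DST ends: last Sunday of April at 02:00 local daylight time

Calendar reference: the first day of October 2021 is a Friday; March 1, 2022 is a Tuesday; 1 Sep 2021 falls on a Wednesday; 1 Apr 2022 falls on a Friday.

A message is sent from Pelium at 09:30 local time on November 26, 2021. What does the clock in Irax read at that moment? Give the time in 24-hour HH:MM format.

1 October 2021 is a Friday, so the first Sunday is October 3.
1 March 2022 is a Tuesday, so the first Saturday is March 5 and the third is March 19.
November 26, 2021 falls between 3 October 2021 and 19 March 2022, so daylight saving is in effect and Pelium is at UTC−06:30.
09:30 Pelium + 6h30m = 16:00 UTC.
1 September 2021 is a Wednesday, so the first Friday is September 3 and the second is September 10.
1 April 2022 is a Friday, so Sundays fall on 3, 10, 17, 24; the last is April 24.
At the standard offset (UTC−09:00), 16:00 UTC − 9h = 07:00 Irax standard time.
The standard-time date in Irax, November 26, 2021, falls between 10 September 2021 and 24 April 2022, so daylight saving is in effect and Irax is at UTC−08:00.
16:00 UTC − 8h = 08:00 Irax.

08:00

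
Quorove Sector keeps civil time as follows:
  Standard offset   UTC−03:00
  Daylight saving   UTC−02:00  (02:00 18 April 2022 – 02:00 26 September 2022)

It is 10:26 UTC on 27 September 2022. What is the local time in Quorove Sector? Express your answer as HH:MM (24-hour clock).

07:26

At the standard offset (UTC−03:00), 10:26 UTC − 3h = 07:26 Quorove Sector standard time.
The standard-time date in Quorove Sector, 27 September 2022, is outside the daylight-saving period (18 April – 26 September), so Quorove Sector is on standard time, UTC−03:00.
10:26 UTC − 3h = 07:26 local.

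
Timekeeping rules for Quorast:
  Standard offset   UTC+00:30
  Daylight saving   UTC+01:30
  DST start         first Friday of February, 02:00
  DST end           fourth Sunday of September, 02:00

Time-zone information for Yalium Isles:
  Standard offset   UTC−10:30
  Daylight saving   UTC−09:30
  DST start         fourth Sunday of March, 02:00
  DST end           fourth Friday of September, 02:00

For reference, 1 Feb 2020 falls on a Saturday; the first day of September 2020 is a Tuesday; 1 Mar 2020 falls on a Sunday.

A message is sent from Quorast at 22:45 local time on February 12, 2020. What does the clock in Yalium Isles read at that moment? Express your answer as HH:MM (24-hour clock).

10:45

1 February 2020 is a Saturday, so the first Friday is February 7.
1 September 2020 is a Tuesday, so the first Sunday is September 6 and the fourth is September 27.
Daylight saving runs 7 February – 27 September; February 12, 2020 is inside that window, so Quorast is at UTC+01:30.
22:45 Quorast − 1h30m = 21:15 UTC.
1 March 2020 is a Sunday, so the first Sunday is March 1 and the fourth is March 22.
1 September 2020 is a Tuesday, so the first Friday is September 4 and the fourth is September 25.
At the standard offset (UTC−10:30), 21:15 UTC − 10h30m = 10:45 Yalium Isles standard time.
The standard-time date in Yalium Isles, February 12, 2020, does not fall between 22 March and 25 September, so daylight saving is not in effect and Yalium Isles is at UTC−10:30.
21:15 UTC − 10h30m = 10:45 Yalium Isles.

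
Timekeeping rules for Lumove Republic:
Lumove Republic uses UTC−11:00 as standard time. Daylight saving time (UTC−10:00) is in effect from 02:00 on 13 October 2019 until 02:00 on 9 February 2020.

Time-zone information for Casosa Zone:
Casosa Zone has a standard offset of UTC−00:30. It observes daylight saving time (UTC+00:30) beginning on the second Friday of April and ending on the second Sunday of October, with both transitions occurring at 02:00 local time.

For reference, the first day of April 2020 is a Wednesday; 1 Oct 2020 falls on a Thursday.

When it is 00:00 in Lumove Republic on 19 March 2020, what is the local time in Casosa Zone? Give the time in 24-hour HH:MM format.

19 March 2020 is outside the daylight-saving period (13 October 2019 – 9 February 2020), so Lumove Republic is on standard time, UTC−11:00.
00:00 Lumove Republic + 11h = 11:00 UTC.
1 April 2020 is a Wednesday, so the first Friday is April 3 and the second is April 10.
1 October 2020 is a Thursday, so the first Sunday is October 4 and the second is October 11.
At the standard offset (UTC−00:30), 11:00 UTC − 0h30m = 10:30 Casosa Zone standard time.
The standard-time date in Casosa Zone, 19 March 2020, is outside the daylight-saving period (10 April – 11 October), so Casosa Zone is on standard time, UTC−00:30.
11:00 UTC − 0h30m = 10:30 Casosa Zone.

10:30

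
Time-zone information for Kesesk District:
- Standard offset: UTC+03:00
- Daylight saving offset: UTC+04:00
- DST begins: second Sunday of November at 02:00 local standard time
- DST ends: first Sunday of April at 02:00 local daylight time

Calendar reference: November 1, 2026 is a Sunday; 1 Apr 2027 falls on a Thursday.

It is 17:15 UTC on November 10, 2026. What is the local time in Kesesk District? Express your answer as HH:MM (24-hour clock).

1 November 2026 is a Sunday, so the first Sunday is November 1 and the second is November 8.
1 April 2027 is a Thursday, so the first Sunday is April 4.
At the standard offset (UTC+03:00), 17:15 UTC + 3h = 20:15 Kesesk District standard time.
The standard-time date in Kesesk District, November 10, 2026, falls between 8 November 2026 and 4 April 2027, so daylight saving is in effect and Kesesk District is at UTC+04:00.
17:15 UTC + 4h = 21:15 local.

21:15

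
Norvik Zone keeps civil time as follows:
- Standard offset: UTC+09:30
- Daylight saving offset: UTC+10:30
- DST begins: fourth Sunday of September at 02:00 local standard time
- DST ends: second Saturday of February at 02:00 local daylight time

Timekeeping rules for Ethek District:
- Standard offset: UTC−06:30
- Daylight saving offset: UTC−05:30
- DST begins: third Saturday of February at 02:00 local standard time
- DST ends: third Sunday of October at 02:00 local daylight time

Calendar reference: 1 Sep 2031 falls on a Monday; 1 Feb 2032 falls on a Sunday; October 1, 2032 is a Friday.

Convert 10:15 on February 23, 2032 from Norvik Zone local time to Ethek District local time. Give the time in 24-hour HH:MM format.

19:15

1 September 2031 is a Monday, so the first Sunday is September 7 and the fourth is September 28.
1 February 2032 is a Sunday, so the first Saturday is February 7 and the second is February 14.
Daylight saving runs 28 September 2031 – 14 February 2032; February 23, 2032 is outside that window, so Norvik Zone is on standard time at UTC+09:30.
10:15 Norvik Zone − 9h30m = 00:45 UTC.
1 February 2032 is a Sunday, so the first Saturday is February 7 and the third is February 21.
1 October 2032 is a Friday, so the first Sunday is October 3 and the third is October 17.
At the standard offset (UTC−06:30), 00:45 UTC − 6h30m = 18:15 Ethek District standard time (rolling into the previous day, 22 February 2032).
The standard-time date in Ethek District, February 22, 2032, lies within the daylight-saving period (21 February – 17 October), so Ethek District is on daylight time, UTC−05:30.
00:45 UTC − 5h30m = 19:15 Ethek District (rolling into the previous day, 22 February 2032).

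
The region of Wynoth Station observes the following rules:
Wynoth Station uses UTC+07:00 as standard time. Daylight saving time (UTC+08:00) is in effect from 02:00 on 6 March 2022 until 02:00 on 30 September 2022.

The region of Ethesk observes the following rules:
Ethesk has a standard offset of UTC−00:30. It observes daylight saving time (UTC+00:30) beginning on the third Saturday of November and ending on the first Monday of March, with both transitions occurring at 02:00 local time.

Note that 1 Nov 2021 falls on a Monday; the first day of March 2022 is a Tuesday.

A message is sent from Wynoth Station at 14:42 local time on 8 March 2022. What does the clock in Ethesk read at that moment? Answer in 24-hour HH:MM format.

06:12

8 March 2022 lies within the daylight-saving period (6 March – 30 September), so Wynoth Station is on daylight time, UTC+08:00.
14:42 Wynoth Station − 8h = 06:42 UTC.
1 November 2021 is a Monday, so the first Saturday is November 6 and the third is November 20.
1 March 2022 is a Tuesday, so the first Monday is March 7.
At the standard offset (UTC−00:30), 06:42 UTC − 0h30m = 06:12 Ethesk standard time.
The standard-time date in Ethesk, 8 March 2022, is outside the daylight-saving period (20 November 2021 – 7 March 2022), so Ethesk is on standard time, UTC−00:30.
06:42 UTC − 0h30m = 06:12 Ethesk.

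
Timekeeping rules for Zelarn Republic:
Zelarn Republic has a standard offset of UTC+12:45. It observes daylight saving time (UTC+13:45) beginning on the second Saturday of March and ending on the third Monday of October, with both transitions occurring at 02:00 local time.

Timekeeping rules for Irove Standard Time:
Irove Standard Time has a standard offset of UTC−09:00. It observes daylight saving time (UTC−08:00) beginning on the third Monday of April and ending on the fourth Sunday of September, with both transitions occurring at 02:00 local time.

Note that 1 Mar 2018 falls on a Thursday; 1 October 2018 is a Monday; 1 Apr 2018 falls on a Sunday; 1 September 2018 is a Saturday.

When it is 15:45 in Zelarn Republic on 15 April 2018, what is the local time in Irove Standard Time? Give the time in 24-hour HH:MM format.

17:00

1 March 2018 is a Thursday, so the first Saturday is March 3 and the second is March 10.
1 October 2018 is a Monday, so the first Monday is October 1 and the third is October 15.
15 April 2018 lies within the daylight-saving period (10 March – 15 October), so Zelarn Republic is on daylight time, UTC+13:45.
15:45 Zelarn Republic − 13h45m = 02:00 UTC.
1 April 2018 is a Sunday, so the first Monday is April 2 and the third is April 16.
1 September 2018 is a Saturday, so the first Sunday is September 2 and the fourth is September 23.
At the standard offset (UTC−09:00), 02:00 UTC − 9h = 17:00 Irove Standard Time standard time (rolling into the previous day, 14 April 2018).
The standard-time date in Irove Standard Time, 14 April 2018, is outside the daylight-saving period (16 April – 23 September), so Irove Standard Time is on standard time, UTC−09:00.
02:00 UTC − 9h = 17:00 Irove Standard Time (rolling into the previous day, 14 April 2018).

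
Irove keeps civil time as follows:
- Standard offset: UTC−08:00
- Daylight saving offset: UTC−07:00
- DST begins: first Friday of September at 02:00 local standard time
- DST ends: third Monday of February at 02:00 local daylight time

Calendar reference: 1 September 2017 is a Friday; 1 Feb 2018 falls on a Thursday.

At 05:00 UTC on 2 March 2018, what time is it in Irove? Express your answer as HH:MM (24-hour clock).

1 September 2017 is a Friday, so the first Friday is September 1.
1 February 2018 is a Thursday, so the first Monday is February 5 and the third is February 19.
At the standard offset (UTC−08:00), 05:00 UTC − 8h = 21:00 Irove standard time (rolling into the previous day, 1 March 2018).
Daylight saving runs 1 September 2017 – 19 February 2018; the standard-time date in Irove, 1 March 2018, is outside that window, so Irove is on standard time at UTC−08:00.
05:00 UTC − 8h = 21:00 local (rolling into the previous day, 1 March 2018).

21:00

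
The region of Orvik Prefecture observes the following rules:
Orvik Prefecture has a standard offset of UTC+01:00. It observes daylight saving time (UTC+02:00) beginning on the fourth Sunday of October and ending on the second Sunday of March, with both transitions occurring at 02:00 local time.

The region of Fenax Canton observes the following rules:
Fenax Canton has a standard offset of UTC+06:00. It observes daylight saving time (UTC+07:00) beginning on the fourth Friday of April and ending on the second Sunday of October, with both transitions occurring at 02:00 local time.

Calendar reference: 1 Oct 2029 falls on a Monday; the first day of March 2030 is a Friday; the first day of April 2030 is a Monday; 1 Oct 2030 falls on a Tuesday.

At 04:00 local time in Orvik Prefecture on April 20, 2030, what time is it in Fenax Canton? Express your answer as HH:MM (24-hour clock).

1 October 2029 is a Monday, so the first Sunday is October 7 and the fourth is October 28.
1 March 2030 is a Friday, so the first Sunday is March 3 and the second is March 10.
Daylight saving runs 28 October 2029 – 10 March 2030; April 20, 2030 is outside that window, so Orvik Prefecture is on standard time at UTC+01:00.
04:00 Orvik Prefecture − 1h = 03:00 UTC.
1 April 2030 is a Monday, so the first Friday is April 5 and the fourth is April 26.
1 October 2030 is a Tuesday, so the first Sunday is October 6 and the second is October 13.
At the standard offset (UTC+06:00), 03:00 UTC + 6h = 09:00 Fenax Canton standard time.
Daylight saving runs 26 April – 13 October; the standard-time date in Fenax Canton, April 20, 2030, is outside that window, so Fenax Canton is on standard time at UTC+06:00.
03:00 UTC + 6h = 09:00 Fenax Canton.

09:00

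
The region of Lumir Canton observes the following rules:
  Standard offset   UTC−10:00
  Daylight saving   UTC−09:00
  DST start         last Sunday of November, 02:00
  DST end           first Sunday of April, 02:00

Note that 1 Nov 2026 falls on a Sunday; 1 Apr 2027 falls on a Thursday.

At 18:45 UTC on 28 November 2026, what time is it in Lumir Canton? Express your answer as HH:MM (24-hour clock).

1 November 2026 is a Sunday, so Sundays fall on 1, 8, 15, 22, 29; the last is November 29.
1 April 2027 is a Thursday, so the first Sunday is April 4.
At the standard offset (UTC−10:00), 18:45 UTC − 10h = 08:45 Lumir Canton standard time.
The standard-time date in Lumir Canton, 28 November 2026, is outside the daylight-saving period (29 November 2026 – 4 April 2027), so Lumir Canton is on standard time, UTC−10:00.
18:45 UTC − 10h = 08:45 local.

08:45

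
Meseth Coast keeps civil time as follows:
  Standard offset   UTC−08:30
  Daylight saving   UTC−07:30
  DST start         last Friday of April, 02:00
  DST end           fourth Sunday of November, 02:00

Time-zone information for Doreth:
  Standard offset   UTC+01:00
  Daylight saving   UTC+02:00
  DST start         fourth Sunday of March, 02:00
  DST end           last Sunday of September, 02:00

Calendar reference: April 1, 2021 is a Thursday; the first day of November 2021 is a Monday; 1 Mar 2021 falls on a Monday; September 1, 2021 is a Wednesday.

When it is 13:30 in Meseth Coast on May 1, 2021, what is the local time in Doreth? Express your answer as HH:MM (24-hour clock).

23:00

1 April 2021 is a Thursday, so Fridays fall on 2, 9, 16, 23, 30; the last is April 30.
1 November 2021 is a Monday, so the first Sunday is November 7 and the fourth is November 28.
May 1, 2021 falls between 30 April and 28 November, so daylight saving is in effect and Meseth Coast is at UTC−07:30.
13:30 Meseth Coast + 7h30m = 21:00 UTC.
1 March 2021 is a Monday, so the first Sunday is March 7 and the fourth is March 28.
1 September 2021 is a Wednesday, so Sundays fall on 5, 12, 19, 26; the last is September 26.
At the standard offset (UTC+01:00), 21:00 UTC + 1h = 22:00 Doreth standard time.
The standard-time date in Doreth, May 1, 2021, falls between 28 March and 26 September, so daylight saving is in effect and Doreth is at UTC+02:00.
21:00 UTC + 2h = 23:00 Doreth.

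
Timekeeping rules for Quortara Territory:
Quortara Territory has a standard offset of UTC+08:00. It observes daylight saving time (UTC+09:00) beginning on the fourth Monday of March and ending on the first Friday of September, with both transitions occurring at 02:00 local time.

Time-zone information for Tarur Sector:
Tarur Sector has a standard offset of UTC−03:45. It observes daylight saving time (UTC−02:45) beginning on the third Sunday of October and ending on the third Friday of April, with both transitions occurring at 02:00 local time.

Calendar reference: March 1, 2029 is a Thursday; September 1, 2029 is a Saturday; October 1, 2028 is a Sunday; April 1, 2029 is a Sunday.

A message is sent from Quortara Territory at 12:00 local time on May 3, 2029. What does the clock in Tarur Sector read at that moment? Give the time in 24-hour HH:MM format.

1 March 2029 is a Thursday, so the first Monday is March 5 and the fourth is March 26.
1 September 2029 is a Saturday, so the first Friday is September 7.
May 3, 2029 falls between 26 March and 7 September, so daylight saving is in effect and Quortara Territory is at UTC+09:00.
12:00 Quortara Territory − 9h = 03:00 UTC.
1 October 2028 is a Sunday, so the first Sunday is October 1 and the third is October 15.
1 April 2029 is a Sunday, so the first Friday is April 6 and the third is April 20.
At the standard offset (UTC−03:45), 03:00 UTC − 3h45m = 23:15 Tarur Sector standard time (rolling into the previous day, 2 May 2029).
Daylight saving runs 15 October 2028 – 20 April 2029; the standard-time date in Tarur Sector, May 2, 2029, is outside that window, so Tarur Sector is on standard time at UTC−03:45.
03:00 UTC − 3h45m = 23:15 Tarur Sector (rolling into the previous day, 2 May 2029).

23:15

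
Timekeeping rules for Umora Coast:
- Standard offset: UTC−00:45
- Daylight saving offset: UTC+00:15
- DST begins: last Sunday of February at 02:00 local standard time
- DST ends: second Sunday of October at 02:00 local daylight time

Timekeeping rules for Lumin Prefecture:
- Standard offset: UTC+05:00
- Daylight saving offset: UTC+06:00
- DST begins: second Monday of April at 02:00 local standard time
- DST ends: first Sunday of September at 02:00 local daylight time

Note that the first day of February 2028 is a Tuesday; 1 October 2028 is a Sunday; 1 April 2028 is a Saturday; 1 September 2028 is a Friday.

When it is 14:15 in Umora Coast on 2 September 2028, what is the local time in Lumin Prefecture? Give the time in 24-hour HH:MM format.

1 February 2028 is a Tuesday, so Sundays fall on 6, 13, 20, 27; the last is February 27.
1 October 2028 is a Sunday, so the first Sunday is October 1 and the second is October 8.
2 September 2028 falls between 27 February and 8 October, so daylight saving is in effect and Umora Coast is at UTC+00:15.
14:15 Umora Coast − 0h15m = 14:00 UTC.
1 April 2028 is a Saturday, so the first Monday is April 3 and the second is April 10.
1 September 2028 is a Friday, so the first Sunday is September 3.
At the standard offset (UTC+05:00), 14:00 UTC + 5h = 19:00 Lumin Prefecture standard time.
The standard-time date in Lumin Prefecture, 2 September 2028, falls between 10 April and 3 September, so daylight saving is in effect and Lumin Prefecture is at UTC+06:00.
14:00 UTC + 6h = 20:00 Lumin Prefecture.

20:00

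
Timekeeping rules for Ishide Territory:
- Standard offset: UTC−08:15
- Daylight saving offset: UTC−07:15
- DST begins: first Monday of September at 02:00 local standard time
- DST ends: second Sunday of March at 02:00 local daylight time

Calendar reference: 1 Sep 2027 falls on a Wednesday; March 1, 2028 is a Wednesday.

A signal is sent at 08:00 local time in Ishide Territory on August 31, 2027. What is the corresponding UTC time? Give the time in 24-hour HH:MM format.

16:15

1 September 2027 is a Wednesday, so the first Monday is September 6.
1 March 2028 is a Wednesday, so the first Sunday is March 5 and the second is March 12.
August 31, 2027 does not fall between 6 September 2027 and 12 March 2028, so daylight saving is not in effect and Ishide Territory is at UTC−08:15.
08:00 local + 8h15m = 16:15 UTC.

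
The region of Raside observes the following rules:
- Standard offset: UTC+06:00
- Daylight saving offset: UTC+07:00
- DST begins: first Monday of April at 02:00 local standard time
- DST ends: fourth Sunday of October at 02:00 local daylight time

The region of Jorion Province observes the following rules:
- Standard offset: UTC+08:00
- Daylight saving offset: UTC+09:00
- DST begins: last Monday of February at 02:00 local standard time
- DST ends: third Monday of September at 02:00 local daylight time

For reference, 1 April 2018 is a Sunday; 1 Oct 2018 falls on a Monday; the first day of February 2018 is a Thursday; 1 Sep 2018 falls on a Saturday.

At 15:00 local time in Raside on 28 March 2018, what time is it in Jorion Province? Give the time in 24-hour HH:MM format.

1 April 2018 is a Sunday, so the first Monday is April 2.
1 October 2018 is a Monday, so the first Sunday is October 7 and the fourth is October 28.
Daylight saving runs 2 April – 28 October; 28 March 2018 is outside that window, so Raside is on standard time at UTC+06:00.
15:00 Raside − 6h = 09:00 UTC.
1 February 2018 is a Thursday, so Mondays fall on 5, 12, 19, 26; the last is February 26.
1 September 2018 is a Saturday, so the first Monday is September 3 and the third is September 17.
At the standard offset (UTC+08:00), 09:00 UTC + 8h = 17:00 Jorion Province standard time.
The standard-time date in Jorion Province, 28 March 2018, falls between 26 February and 17 September, so daylight saving is in effect and Jorion Province is at UTC+09:00.
09:00 UTC + 9h = 18:00 Jorion Province.

18:00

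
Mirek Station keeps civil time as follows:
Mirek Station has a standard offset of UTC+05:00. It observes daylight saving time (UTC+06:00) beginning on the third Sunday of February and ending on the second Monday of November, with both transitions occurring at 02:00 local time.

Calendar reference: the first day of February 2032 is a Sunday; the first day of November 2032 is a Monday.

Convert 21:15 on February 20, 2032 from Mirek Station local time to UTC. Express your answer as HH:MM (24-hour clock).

1 February 2032 is a Sunday, so the first Sunday is February 1 and the third is February 15.
1 November 2032 is a Monday, so the first Monday is November 1 and the second is November 8.
Daylight saving runs 15 February – 8 November; February 20, 2032 is inside that window, so Mirek Station is at UTC+06:00.
21:15 local − 6h = 15:15 UTC.

15:15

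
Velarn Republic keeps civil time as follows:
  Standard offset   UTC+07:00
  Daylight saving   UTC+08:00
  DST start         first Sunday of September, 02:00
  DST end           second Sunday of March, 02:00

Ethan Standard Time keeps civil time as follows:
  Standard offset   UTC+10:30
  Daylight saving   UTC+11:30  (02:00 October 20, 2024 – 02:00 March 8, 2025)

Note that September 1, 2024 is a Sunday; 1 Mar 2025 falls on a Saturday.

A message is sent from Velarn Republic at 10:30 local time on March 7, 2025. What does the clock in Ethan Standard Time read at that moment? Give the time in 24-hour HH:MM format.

1 September 2024 is a Sunday, so the first Sunday is September 1.
1 March 2025 is a Saturday, so the first Sunday is March 2 and the second is March 9.
March 7, 2025 falls between 1 September 2024 and 9 March 2025, so daylight saving is in effect and Velarn Republic is at UTC+08:00.
10:30 Velarn Republic − 8h = 02:30 UTC.
At the standard offset (UTC+10:30), 02:30 UTC + 10h30m = 13:00 Ethan Standard Time standard time.
Daylight saving runs 20 October 2024 – 8 March 2025; the standard-time date in Ethan Standard Time, March 7, 2025, is inside that window, so Ethan Standard Time is at UTC+11:30.
02:30 UTC + 11h30m = 14:00 Ethan Standard Time.

14:00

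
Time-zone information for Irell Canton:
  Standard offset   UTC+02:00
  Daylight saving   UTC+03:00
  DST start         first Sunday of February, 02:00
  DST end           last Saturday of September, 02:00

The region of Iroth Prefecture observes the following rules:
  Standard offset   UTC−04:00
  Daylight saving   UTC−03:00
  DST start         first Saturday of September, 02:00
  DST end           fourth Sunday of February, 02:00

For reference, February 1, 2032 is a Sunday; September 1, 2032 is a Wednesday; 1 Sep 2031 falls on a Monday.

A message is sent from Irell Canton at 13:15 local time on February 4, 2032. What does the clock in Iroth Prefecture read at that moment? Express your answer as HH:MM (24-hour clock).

1 February 2032 is a Sunday, so the first Sunday is February 1.
1 September 2032 is a Wednesday, so Saturdays fall on 4, 11, 18, 25; the last is September 25.
February 4, 2032 falls between 1 February and 25 September, so daylight saving is in effect and Irell Canton is at UTC+03:00.
13:15 Irell Canton − 3h = 10:15 UTC.
1 September 2031 is a Monday, so the first Saturday is September 6.
1 February 2032 is a Sunday, so the first Sunday is February 1 and the fourth is February 22.
At the standard offset (UTC−04:00), 10:15 UTC − 4h = 06:15 Iroth Prefecture standard time.
The standard-time date in Iroth Prefecture, February 4, 2032, falls between 6 September 2031 and 22 February 2032, so daylight saving is in effect and Iroth Prefecture is at UTC−03:00.
10:15 UTC − 3h = 07:15 Iroth Prefecture.

07:15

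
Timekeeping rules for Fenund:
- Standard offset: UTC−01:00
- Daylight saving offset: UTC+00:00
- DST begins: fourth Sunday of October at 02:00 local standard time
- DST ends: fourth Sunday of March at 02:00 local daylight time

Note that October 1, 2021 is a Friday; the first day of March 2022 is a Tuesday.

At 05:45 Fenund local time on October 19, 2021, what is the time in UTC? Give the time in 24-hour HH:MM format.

06:45

1 October 2021 is a Friday, so the first Sunday is October 3 and the fourth is October 24.
1 March 2022 is a Tuesday, so the first Sunday is March 6 and the fourth is March 27.
Daylight saving runs 24 October 2021 – 27 March 2022; October 19, 2021 is outside that window, so Fenund is on standard time at UTC−01:00.
05:45 local + 1h = 06:45 UTC.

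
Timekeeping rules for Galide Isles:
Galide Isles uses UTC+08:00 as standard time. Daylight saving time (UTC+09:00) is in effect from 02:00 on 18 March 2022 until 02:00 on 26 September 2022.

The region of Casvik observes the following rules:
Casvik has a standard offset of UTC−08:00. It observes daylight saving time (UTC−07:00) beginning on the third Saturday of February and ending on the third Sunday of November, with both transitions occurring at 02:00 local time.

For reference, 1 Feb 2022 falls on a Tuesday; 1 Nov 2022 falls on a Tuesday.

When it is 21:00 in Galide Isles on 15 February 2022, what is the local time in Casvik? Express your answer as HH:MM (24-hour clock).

05:00

15 February 2022 does not fall between 18 March and 26 September, so daylight saving is not in effect and Galide Isles is at UTC+08:00.
21:00 Galide Isles − 8h = 13:00 UTC.
1 February 2022 is a Tuesday, so the first Saturday is February 5 and the third is February 19.
1 November 2022 is a Tuesday, so the first Sunday is November 6 and the third is November 20.
At the standard offset (UTC−08:00), 13:00 UTC − 8h = 05:00 Casvik standard time.
The standard-time date in Casvik, 15 February 2022, is outside the daylight-saving period (19 February – 20 November), so Casvik is on standard time, UTC−08:00.
13:00 UTC − 8h = 05:00 Casvik.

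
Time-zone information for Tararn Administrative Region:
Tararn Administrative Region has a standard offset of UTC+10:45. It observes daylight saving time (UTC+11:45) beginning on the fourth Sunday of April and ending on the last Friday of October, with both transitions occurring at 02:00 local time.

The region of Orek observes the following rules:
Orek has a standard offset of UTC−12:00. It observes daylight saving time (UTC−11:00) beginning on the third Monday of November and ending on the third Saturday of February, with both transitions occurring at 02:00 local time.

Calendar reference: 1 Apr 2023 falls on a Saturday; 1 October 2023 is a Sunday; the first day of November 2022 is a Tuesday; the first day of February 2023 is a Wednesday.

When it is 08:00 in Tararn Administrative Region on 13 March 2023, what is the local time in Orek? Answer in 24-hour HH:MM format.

1 April 2023 is a Saturday, so the first Sunday is April 2 and the fourth is April 23.
1 October 2023 is a Sunday, so Fridays fall on 6, 13, 20, 27; the last is October 27.
13 March 2023 is outside the daylight-saving period (23 April – 27 October), so Tararn Administrative Region is on standard time, UTC+10:45.
08:00 Tararn Administrative Region − 10h45m = 21:15 UTC (rolling into the previous day, 12 March 2023).
1 November 2022 is a Tuesday, so the first Monday is November 7 and the third is November 21.
1 February 2023 is a Wednesday, so the first Saturday is February 4 and the third is February 18.
At the standard offset (UTC−12:00), 21:15 UTC − 12h = 09:15 Orek standard time.
Daylight saving runs 21 November 2022 – 18 February 2023; the standard-time date in Orek, 12 March 2023, is outside that window, so Orek is on standard time at UTC−12:00.
21:15 UTC − 12h = 09:15 Orek.

09:15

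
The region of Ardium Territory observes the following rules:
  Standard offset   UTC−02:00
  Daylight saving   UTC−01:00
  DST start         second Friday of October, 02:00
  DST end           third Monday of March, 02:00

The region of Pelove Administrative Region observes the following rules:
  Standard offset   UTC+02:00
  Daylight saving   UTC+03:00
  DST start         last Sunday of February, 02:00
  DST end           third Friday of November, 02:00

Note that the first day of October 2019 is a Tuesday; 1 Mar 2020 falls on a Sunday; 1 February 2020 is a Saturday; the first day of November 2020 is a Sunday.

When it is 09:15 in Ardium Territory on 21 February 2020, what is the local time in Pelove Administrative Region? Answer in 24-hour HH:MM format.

12:15

1 October 2019 is a Tuesday, so the first Friday is October 4 and the second is October 11.
1 March 2020 is a Sunday, so the first Monday is March 2 and the third is March 16.
21 February 2020 lies within the daylight-saving period (11 October 2019 – 16 March 2020), so Ardium Territory is on daylight time, UTC−01:00.
09:15 Ardium Territory + 1h = 10:15 UTC.
1 February 2020 is a Saturday, so Sundays fall on 2, 9, 16, 23; the last is February 23.
1 November 2020 is a Sunday, so the first Friday is November 6 and the third is November 20.
At the standard offset (UTC+02:00), 10:15 UTC + 2h = 12:15 Pelove Administrative Region standard time.
The standard-time date in Pelove Administrative Region, 21 February 2020, is outside the daylight-saving period (23 February – 20 November), so Pelove Administrative Region is on standard time, UTC+02:00.
10:15 UTC + 2h = 12:15 Pelove Administrative Region.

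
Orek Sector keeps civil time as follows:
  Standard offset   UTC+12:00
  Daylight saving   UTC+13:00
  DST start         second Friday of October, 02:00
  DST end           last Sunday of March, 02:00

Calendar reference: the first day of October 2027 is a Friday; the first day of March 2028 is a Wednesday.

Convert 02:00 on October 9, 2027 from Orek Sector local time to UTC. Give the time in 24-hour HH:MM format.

1 October 2027 is a Friday, so the first Friday is October 1 and the second is October 8.
1 March 2028 is a Wednesday, so Sundays fall on 5, 12, 19, 26; the last is March 26.
Daylight saving runs 8 October 2027 – 26 March 2028; October 9, 2027 is inside that window, so Orek Sector is at UTC+13:00.
02:00 local − 13h = 13:00 UTC (rolling into the previous day, 8 October 2027).

13:00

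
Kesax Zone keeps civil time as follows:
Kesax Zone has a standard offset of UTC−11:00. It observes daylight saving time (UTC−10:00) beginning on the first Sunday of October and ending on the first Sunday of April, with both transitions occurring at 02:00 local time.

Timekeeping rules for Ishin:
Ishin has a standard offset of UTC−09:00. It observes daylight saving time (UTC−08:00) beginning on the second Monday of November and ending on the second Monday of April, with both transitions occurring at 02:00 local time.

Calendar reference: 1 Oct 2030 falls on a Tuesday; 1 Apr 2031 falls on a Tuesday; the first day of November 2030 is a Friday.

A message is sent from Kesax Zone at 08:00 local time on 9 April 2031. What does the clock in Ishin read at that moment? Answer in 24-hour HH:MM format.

11:00

1 October 2030 is a Tuesday, so the first Sunday is October 6.
1 April 2031 is a Tuesday, so the first Sunday is April 6.
Daylight saving runs 6 October 2030 – 6 April 2031; 9 April 2031 is outside that window, so Kesax Zone is on standard time at UTC−11:00.
08:00 Kesax Zone + 11h = 19:00 UTC.
1 November 2030 is a Friday, so the first Monday is November 4 and the second is November 11.
1 April 2031 is a Tuesday, so the first Monday is April 7 and the second is April 14.
At the standard offset (UTC−09:00), 19:00 UTC − 9h = 10:00 Ishin standard time.
Daylight saving runs 11 November 2030 – 14 April 2031; the standard-time date in Ishin, 9 April 2031, is inside that window, so Ishin is at UTC−08:00.
19:00 UTC − 8h = 11:00 Ishin.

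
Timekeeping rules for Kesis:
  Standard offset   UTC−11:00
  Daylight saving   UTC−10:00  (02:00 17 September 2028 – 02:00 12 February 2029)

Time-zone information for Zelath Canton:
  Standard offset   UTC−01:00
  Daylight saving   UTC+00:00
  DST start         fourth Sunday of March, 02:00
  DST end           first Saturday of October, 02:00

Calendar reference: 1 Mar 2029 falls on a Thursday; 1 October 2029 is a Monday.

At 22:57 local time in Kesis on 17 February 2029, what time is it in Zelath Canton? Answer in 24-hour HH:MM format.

08:57

17 February 2029 is outside the daylight-saving period (17 September 2028 – 12 February 2029), so Kesis is on standard time, UTC−11:00.
22:57 Kesis + 11h = 09:57 UTC (rolling into the next day, 18 February 2029).
1 March 2029 is a Thursday, so the first Sunday is March 4 and the fourth is March 25.
1 October 2029 is a Monday, so the first Saturday is October 6.
At the standard offset (UTC−01:00), 09:57 UTC − 1h = 08:57 Zelath Canton standard time.
Daylight saving runs 25 March – 6 October; the standard-time date in Zelath Canton, 18 February 2029, is outside that window, so Zelath Canton is on standard time at UTC−01:00.
09:57 UTC − 1h = 08:57 Zelath Canton.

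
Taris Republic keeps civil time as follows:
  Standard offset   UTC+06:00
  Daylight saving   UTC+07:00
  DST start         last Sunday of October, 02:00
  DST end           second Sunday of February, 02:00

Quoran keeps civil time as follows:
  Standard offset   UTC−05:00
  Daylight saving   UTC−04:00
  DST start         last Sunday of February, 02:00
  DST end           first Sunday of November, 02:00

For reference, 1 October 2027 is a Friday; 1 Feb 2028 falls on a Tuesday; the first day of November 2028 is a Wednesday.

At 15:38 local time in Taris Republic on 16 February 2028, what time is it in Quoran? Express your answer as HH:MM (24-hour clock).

1 October 2027 is a Friday, so Sundays fall on 3, 10, 17, 24, 31; the last is October 31.
1 February 2028 is a Tuesday, so the first Sunday is February 6 and the second is February 13.
16 February 2028 does not fall between 31 October 2027 and 13 February 2028, so daylight saving is not in effect and Taris Republic is at UTC+06:00.
15:38 Taris Republic − 6h = 09:38 UTC.
1 February 2028 is a Tuesday, so Sundays fall on 6, 13, 20, 27; the last is February 27.
1 November 2028 is a Wednesday, so the first Sunday is November 5.
At the standard offset (UTC−05:00), 09:38 UTC − 5h = 04:38 Quoran standard time.
The standard-time date in Quoran, 16 February 2028, does not fall between 27 February and 5 November, so daylight saving is not in effect and Quoran is at UTC−05:00.
09:38 UTC − 5h = 04:38 Quoran.

04:38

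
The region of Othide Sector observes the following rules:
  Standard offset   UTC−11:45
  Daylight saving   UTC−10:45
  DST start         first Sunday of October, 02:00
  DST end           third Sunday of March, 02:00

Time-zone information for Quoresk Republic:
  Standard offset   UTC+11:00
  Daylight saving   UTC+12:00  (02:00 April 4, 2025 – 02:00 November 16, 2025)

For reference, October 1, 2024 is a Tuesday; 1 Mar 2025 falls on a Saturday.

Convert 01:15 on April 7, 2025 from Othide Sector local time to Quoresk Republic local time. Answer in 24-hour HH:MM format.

1 October 2024 is a Tuesday, so the first Sunday is October 6.
1 March 2025 is a Saturday, so the first Sunday is March 2 and the third is March 16.
Daylight saving runs 6 October 2024 – 16 March 2025; April 7, 2025 is outside that window, so Othide Sector is on standard time at UTC−11:45.
01:15 Othide Sector + 11h45m = 13:00 UTC.
At the standard offset (UTC+11:00), 13:00 UTC + 11h = 00:00 Quoresk Republic standard time (rolling into the next day, 8 April 2025).
The standard-time date in Quoresk Republic, April 8, 2025, lies within the daylight-saving period (4 April – 16 November), so Quoresk Republic is on daylight time, UTC+12:00.
13:00 UTC + 12h = 01:00 Quoresk Republic (rolling into the next day, 8 April 2025).

01:00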